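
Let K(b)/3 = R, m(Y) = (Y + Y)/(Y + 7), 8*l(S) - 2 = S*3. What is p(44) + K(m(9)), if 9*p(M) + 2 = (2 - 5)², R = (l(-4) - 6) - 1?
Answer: -863/36 ≈ -23.972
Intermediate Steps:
l(S) = ¼ + 3*S/8 (l(S) = ¼ + (S*3)/8 = ¼ + (3*S)/8 = ¼ + 3*S/8)
R = -33/4 (R = ((¼ + (3/8)*(-4)) - 6) - 1 = ((¼ - 3/2) - 6) - 1 = (-5/4 - 6) - 1 = -29/4 - 1 = -33/4 ≈ -8.2500)
p(M) = 7/9 (p(M) = -2/9 + (2 - 5)²/9 = -2/9 + (⅑)*(-3)² = -2/9 + (⅑)*9 = -2/9 + 1 = 7/9)
m(Y) = 2*Y/(7 + Y) (m(Y) = (2*Y)/(7 + Y) = 2*Y/(7 + Y))
K(b) = -99/4 (K(b) = 3*(-33/4) = -99/4)
p(44) + K(m(9)) = 7/9 - 99/4 = -863/36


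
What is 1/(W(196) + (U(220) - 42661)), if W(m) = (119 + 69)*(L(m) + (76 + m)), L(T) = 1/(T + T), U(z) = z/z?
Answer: 98/830695 ≈ 0.00011797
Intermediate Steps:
U(z) = 1
L(T) = 1/(2*T)
W(m) = 14288 + 94/m + 188*m (W(m) = (119 + 69)*(1/(2*m) + (76 + m)) = 188*(76 + m + 1/(2*m)) = 14288 + 94/m + 188*m)
1/(W(196) + (U(220) - 42661)) = 1/((14288 + 94/196 + 188*196) + (1 - 42661)) = 1/((14288 + 94*(1/196) + 36848) - 42660) = 1/((14288 + 47/98 + 36848) - 42660) = 1/(5011375/98 - 42660) = 1/(830695/98) = 98/830695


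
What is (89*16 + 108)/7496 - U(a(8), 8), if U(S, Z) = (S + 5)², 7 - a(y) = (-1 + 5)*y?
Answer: -749217/1874 ≈ -399.80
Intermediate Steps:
a(y) = 7 - 4*y (a(y) = 7 - (-1 + 5)*y = 7 - 4*y)
U(S, Z) = (5 + S)²
(89*16 + 108)/7496 - U(a(8), 8) = (89*16 + 108)/7496 - (5 + (7 - 4*8))² = (1424 + 108)*(1/7496) - (5 + (7 - 32))² = 1532*(1/7496) - (5 - 25)² = 383/1874 - 1*(-20)² = 383/1874 - 1*400 = 383/1874 - 400 = -749217/1874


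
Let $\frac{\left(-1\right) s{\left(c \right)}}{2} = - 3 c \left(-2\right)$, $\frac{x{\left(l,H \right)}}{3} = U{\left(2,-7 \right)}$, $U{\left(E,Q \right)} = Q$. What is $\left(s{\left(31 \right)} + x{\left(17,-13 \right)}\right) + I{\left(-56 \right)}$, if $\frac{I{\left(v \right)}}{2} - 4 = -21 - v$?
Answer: $-315$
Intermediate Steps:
$x{\left(l,H \right)} = -21$ ($x{\left(l,H \right)} = 3 \left(-7\right) = -21$)
$s{\left(c \right)} = - 12 c$ ($s{\left(c \right)} = - 2 - 3 c \left(-2\right) = - 2 \cdot 6 c = - 12 c$)
$I{\left(v \right)} = -34 - 2 v$ ($I{\left(v \right)} = 8 + 2 \left(-21 - v\right) = 8 - \left(42 + 2 v\right) = -34 - 2 v$)
$\left(s{\left(31 \right)} + x{\left(17,-13 \right)}\right) + I{\left(-56 \right)} = \left(\left(-12\right) 31 - 21\right) - -78 = \left(-372 - 21\right) + \left(-34 + 112\right) = -393 + 78 = -315$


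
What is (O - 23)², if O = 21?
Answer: 4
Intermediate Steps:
(O - 23)² = (21 - 23)² = (-2)² = 4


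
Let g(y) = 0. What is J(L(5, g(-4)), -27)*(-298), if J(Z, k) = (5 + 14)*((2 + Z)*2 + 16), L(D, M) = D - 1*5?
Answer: -113240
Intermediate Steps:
L(D, M) = -5 + D (L(D, M) = D - 5 = -5 + D)
J(Z, k) = 380 + 38*Z (J(Z, k) = 19*((4 + 2*Z) + 16) = 19*(20 + 2*Z) = 380 + 38*Z)
J(L(5, g(-4)), -27)*(-298) = (380 + 38*(-5 + 5))*(-298) = (380 + 38*0)*(-298) = (380 + 0)*(-298) = 380*(-298) = -113240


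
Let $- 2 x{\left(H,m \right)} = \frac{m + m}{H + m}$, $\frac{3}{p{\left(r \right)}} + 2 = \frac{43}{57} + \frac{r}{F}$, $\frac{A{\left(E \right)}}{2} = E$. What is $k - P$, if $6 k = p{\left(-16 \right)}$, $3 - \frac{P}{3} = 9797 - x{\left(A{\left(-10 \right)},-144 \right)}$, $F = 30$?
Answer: $\frac{407208365}{13858} \approx 29384.0$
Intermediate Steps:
$A{\left(E \right)} = 2 E$
$p{\left(r \right)} = \frac{3}{- \frac{71}{57} + \frac{r}{30}}$ ($p{\left(r \right)} = \frac{3}{-2 + \left(\frac{43}{57} + \frac{r}{30}\right)} = \frac{3}{- \frac{71}{57} + \frac{r}{30}}$)
$x{\left(H,m \right)} = - \frac{m}{H + m}$ ($x{\left(H,m \right)} = - \frac{\left(m + m\right) \frac{1}{H + m}}{2} = - \frac{2 m \frac{1}{H + m}}{2} = - \frac{m}{H + m}$)
$P = - \frac{1204770}{41}$ ($P = 9 - 3 \left(9797 - \left(-1\right) \left(-144\right) \frac{1}{2 \left(-10\right) - 144}\right) = 9 - 3 \left(9797 - \left(-1\right) \left(-144\right) \frac{1}{-20 - 144}\right) = 9 - 3 \left(9797 - \left(-1\right) \left(-144\right) \frac{1}{-164}\right) = 9 - 3 \left(9797 - \left(-1\right) \left(-144\right) \left(- \frac{1}{164}\right)\right) = 9 - 3 \left(9797 - - \frac{36}{41}\right) = 9 - 3 \left(9797 + \frac{36}{41}\right) = 9 - \frac{1205139}{41} = - \frac{1204770}{41} \approx -29385.0$)
$k = - \frac{95}{338}$ ($k = \frac{1710 \frac{1}{-710 + 19 \left(-16\right)}}{6} = \frac{1710 \frac{1}{-710 - 304}}{6} = \frac{1710 \frac{1}{-1014}}{6} = \frac{1710 \left(- \frac{1}{1014}\right)}{6} = \frac{1}{6} \left(- \frac{285}{169}\right) = - \frac{95}{338} \approx -0.28106$)
$k - P = - \frac{95}{338} - - \frac{1204770}{41} = - \frac{95}{338} + \frac{1204770}{41} = \frac{407208365}{13858}$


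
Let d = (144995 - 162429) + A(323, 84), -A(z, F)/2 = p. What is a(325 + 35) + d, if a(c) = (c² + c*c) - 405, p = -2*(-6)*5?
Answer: 241241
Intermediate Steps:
p = 60 (p = 12*5 = 60)
A(z, F) = -120 (A(z, F) = -2*60 = -120)
d = -17554 (d = (144995 - 162429) - 120 = -17434 - 120 = -17554)
a(c) = -405 + 2*c² (a(c) = (c² + c²) - 405 = 2*c² - 405 = -405 + 2*c²)
a(325 + 35) + d = (-405 + 2*(325 + 35)²) - 17554 = (-405 + 2*360²) - 17554 = (-405 + 2*129600) - 17554 = (-405 + 259200) - 17554 = 258795 - 17554 = 241241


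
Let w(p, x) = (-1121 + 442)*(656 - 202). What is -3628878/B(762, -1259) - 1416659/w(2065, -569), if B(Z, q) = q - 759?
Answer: 560759261705/311040394 ≈ 1802.8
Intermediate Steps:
B(Z, q) = -759 + q
w(p, x) = -308266 (w(p, x) = -679*454 = -308266)
-3628878/B(762, -1259) - 1416659/w(2065, -569) = -3628878/(-759 - 1259) - 1416659/(-308266) = -3628878/(-2018) - 1416659*(-1/308266) = -3628878*(-1/2018) + 1416659/308266 = 1814439/1009 + 1416659/308266 = 560759261705/311040394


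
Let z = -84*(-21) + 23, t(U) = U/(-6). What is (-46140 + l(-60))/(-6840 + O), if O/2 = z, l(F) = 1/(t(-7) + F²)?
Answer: 498473487/35284231 ≈ 14.127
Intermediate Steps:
t(U) = -U/6 (t(U) = U*(-⅙) = -U/6)
z = 1787 (z = 1764 + 23 = 1787)
l(F) = 1/(7/6 + F²) (l(F) = 1/(-⅙*(-7) + F²) = 1/(7/6 + F²))
O = 3574 (O = 2*1787 = 3574)
(-46140 + l(-60))/(-6840 + O) = (-46140 + 6/(7 + 6*(-60)²))/(-6840 + 3574) = (-46140 + 6/(7 + 6*3600))/(-3266) = (-46140 + 6/(7 + 21600))*(-1/3266) = (-46140 + 6/21607)*(-1/3266) = -996946974/21607*(-1/3266) = 498473487/35284231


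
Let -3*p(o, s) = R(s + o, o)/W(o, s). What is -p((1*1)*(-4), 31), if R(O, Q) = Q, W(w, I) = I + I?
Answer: -2/93 ≈ -0.021505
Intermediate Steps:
W(w, I) = 2*I
p(o, s) = -o/(6*s) (p(o, s) = -o/(3*(2*s)) = -o*1/(2*s)/3 = -o/(6*s))
-p((1*1)*(-4), 31) = -(-1)*(1*1)*(-4)/(6*31) = -(-1)*1*(-4)/(6*31) = -(-1)*(-4)/(6*31) = -1*2/93 = -2/93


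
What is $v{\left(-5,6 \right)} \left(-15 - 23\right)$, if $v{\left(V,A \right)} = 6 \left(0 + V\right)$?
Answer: $1140$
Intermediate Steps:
$v{\left(V,A \right)} = 6 V$
$v{\left(-5,6 \right)} \left(-15 - 23\right) = 6 \left(-5\right) \left(-15 - 23\right) = \left(-30\right) \left(-38\right) = 1140$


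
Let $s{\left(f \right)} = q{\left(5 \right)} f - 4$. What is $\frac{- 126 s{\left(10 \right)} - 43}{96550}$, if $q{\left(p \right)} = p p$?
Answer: $- \frac{31039}{96550} \approx -0.32148$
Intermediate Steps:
$q{\left(p \right)} = p^{2}$
$s{\left(f \right)} = -4 + 25 f$ ($s{\left(f \right)} = 5^{2} f - 4 = 25 f - 4 = -4 + 25 f$)
$\frac{- 126 s{\left(10 \right)} - 43}{96550} = \frac{- 126 \left(-4 + 25 \cdot 10\right) - 43}{96550} = \left(- 126 \left(-4 + 250\right) - 43\right) \frac{1}{96550} = \left(\left(-126\right) 246 - 43\right) \frac{1}{96550} = \left(-30996 - 43\right) \frac{1}{96550} = \left(-31039\right) \frac{1}{96550} = - \frac{31039}{96550}$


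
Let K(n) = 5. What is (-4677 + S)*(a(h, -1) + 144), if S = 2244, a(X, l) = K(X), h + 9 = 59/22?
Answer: -362517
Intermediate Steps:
h = -139/22 (h = -9 + 59/22 = -139/22 ≈ -6.3182)
a(X, l) = 5
(-4677 + S)*(a(h, -1) + 144) = (-4677 + 2244)*(5 + 144) = -2433*149 = -362517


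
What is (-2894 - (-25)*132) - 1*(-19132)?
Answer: 19538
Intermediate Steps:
(-2894 - (-25)*132) - 1*(-19132) = (-2894 - 1*(-3300)) + 19132 = (-2894 + 3300) + 19132 = 406 + 19132 = 19538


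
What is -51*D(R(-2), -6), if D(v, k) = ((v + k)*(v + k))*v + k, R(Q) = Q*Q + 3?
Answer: -51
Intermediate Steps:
R(Q) = 3 + Q² (R(Q) = Q² + 3 = 3 + Q²)
D(v, k) = k + v*(k + v)² (D(v, k) = ((k + v)*(k + v))*v + k = (k + v)²*v + k = v*(k + v)² + k = k + v*(k + v)²)
-51*D(R(-2), -6) = -51*(-6 + (3 + (-2)²)*(-6 + (3 + (-2)²))²) = -51*(-6 + (3 + 4)*(-6 + (3 + 4))²) = -51*(-6 + 7*(-6 + 7)²) = -51*(-6 + 7*1²) = -51*(-6 + 7*1) = -51*(-6 + 7) = -51*1 = -51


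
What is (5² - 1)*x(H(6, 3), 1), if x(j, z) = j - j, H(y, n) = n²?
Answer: 0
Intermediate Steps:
x(j, z) = 0
(5² - 1)*x(H(6, 3), 1) = (5² - 1)*0 = (25 - 1)*0 = 24*0 = 0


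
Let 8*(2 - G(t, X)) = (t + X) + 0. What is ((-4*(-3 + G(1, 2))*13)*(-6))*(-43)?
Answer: 18447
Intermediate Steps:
G(t, X) = 2 - X/8 - t/8 (G(t, X) = 2 - ((t + X) + 0)/8 = 2 - ((X + t) + 0)/8 = 2 - (X + t)/8 = 2 + (-X/8 - t/8) = 2 - X/8 - t/8)
((-4*(-3 + G(1, 2))*13)*(-6))*(-43) = ((-4*(-3 + (2 - 1/8*2 - 1/8*1))*13)*(-6))*(-43) = ((-4*(-3 + (2 - 1/4 - 1/8))*13)*(-6))*(-43) = ((-4*(-3 + 13/8)*13)*(-6))*(-43) = ((-4*(-11/8)*13)*(-6))*(-43) = (((11/2)*13)*(-6))*(-43) = ((143/2)*(-6))*(-43) = -429*(-43) = 18447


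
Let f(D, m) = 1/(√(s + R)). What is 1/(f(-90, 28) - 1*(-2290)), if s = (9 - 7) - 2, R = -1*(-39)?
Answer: 89310/204519899 - √39/204519899 ≈ 0.00043665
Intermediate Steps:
R = 39
s = 0 (s = 2 - 2 = 0)
f(D, m) = √39/39 (f(D, m) = 1/(√(0 + 39)) = 1/(√39) = √39/39)
1/(f(-90, 28) - 1*(-2290)) = 1/(√39/39 - 1*(-2290)) = 1/(√39/39 + 2290) = 1/(2290 + √39/39)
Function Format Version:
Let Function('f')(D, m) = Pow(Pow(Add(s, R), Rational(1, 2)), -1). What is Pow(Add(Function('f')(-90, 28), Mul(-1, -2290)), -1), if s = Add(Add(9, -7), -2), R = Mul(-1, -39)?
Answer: Add(Rational(89310, 204519899), Mul(Rational(-1, 204519899), Pow(39, Rational(1, 2)))) ≈ 0.00043665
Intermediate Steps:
R = 39
s = 0 (s = Add(2, -2) = 0)
Function('f')(D, m) = Mul(Rational(1, 39), Pow(39, Rational(1, 2))) (Function('f')(D, m) = Pow(Pow(Add(0, 39), Rational(1, 2)), -1) = Pow(Pow(39, Rational(1, 2)), -1) = Mul(Rational(1, 39), Pow(39, Rational(1, 2))))
Pow(Add(Function('f')(-90, 28), Mul(-1, -2290)), -1) = Pow(Add(Mul(Rational(1, 39), Pow(39, Rational(1, 2))), Mul(-1, -2290)), -1) = Pow(Add(Mul(Rational(1, 39), Pow(39, Rational(1, 2))), 2290), -1) = Pow(Add(2290, Mul(Rational(1, 39), Pow(39, Rational(1, 2)))), -1)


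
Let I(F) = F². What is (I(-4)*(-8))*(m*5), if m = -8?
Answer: 5120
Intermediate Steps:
(I(-4)*(-8))*(m*5) = ((-4)²*(-8))*(-8*5) = (16*(-8))*(-40) = -128*(-40) = 5120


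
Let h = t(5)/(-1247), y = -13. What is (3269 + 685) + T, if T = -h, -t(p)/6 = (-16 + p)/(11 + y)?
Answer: 4930605/1247 ≈ 3954.0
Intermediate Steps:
t(p) = -48 + 3*p (t(p) = -6*(-16 + p)/(11 - 13) = -6*(-16 + p)/(-2) = -6*(-16 + p)*(-1)/2 = -6*(8 - p/2) = -48 + 3*p)
h = 33/1247 (h = (-48 + 3*5)/(-1247) = (-48 + 15)*(-1/1247) = -33*(-1/1247) = 33/1247 ≈ 0.026464)
T = -33/1247 (T = -1*33/1247 = -33/1247 ≈ -0.026464)
(3269 + 685) + T = (3269 + 685) - 33/1247 = 3954 - 33/1247 = 4930605/1247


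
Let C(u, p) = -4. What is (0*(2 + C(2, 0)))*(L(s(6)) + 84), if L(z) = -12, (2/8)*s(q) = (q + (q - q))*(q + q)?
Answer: 0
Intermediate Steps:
s(q) = 8*q**2 (s(q) = 4*((q + (q - q))*(q + q)) = 4*((q + 0)*(2*q)) = 4*(q*(2*q)) = 4*(2*q**2) = 8*q**2)
(0*(2 + C(2, 0)))*(L(s(6)) + 84) = (0*(2 - 4))*(-12 + 84) = (0*(-2))*72 = 0*72 = 0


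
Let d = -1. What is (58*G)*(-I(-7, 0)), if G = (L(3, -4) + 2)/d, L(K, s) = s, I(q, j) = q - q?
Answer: 0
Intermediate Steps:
I(q, j) = 0
G = 2 (G = (-4 + 2)/(-1) = -1*(-2) = 2)
(58*G)*(-I(-7, 0)) = (58*2)*(-1*0) = 116*0 = 0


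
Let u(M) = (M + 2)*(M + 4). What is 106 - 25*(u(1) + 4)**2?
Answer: -8919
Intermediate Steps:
u(M) = (2 + M)*(4 + M)
106 - 25*(u(1) + 4)**2 = 106 - 25*((8 + 1**2 + 6*1) + 4)**2 = 106 - 25*((8 + 1 + 6) + 4)**2 = 106 - 25*(15 + 4)**2 = 106 - 25*19**2 = 106 - 25*361 = 106 - 9025 = -8919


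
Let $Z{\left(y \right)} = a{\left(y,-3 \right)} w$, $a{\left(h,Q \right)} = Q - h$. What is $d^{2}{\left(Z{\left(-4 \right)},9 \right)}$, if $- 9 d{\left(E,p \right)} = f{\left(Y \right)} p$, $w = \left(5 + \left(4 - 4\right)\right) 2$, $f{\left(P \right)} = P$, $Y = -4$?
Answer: $16$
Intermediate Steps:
$w = 10$ ($w = \left(5 + 0\right) 2 = 5 \cdot 2 = 10$)
$Z{\left(y \right)} = -30 - 10 y$ ($Z{\left(y \right)} = \left(-3 - y\right) 10 = -30 - 10 y$)
$d{\left(E,p \right)} = \frac{4 p}{9}$ ($d{\left(E,p \right)} = - \frac{\left(-4\right) p}{9} = \frac{4 p}{9}$)
$d^{2}{\left(Z{\left(-4 \right)},9 \right)} = \left(\frac{4}{9} \cdot 9\right)^{2} = 4^{2} = 16$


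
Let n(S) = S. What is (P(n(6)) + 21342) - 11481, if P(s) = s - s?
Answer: 9861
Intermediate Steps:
P(s) = 0
(P(n(6)) + 21342) - 11481 = (0 + 21342) - 11481 = 21342 - 11481 = 9861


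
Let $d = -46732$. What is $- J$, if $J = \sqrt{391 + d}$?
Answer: $- 3 i \sqrt{5149} \approx - 215.27 i$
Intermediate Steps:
$J = 3 i \sqrt{5149}$ ($J = \sqrt{391 - 46732} = \sqrt{-46341} = 3 i \sqrt{5149} \approx 215.27 i$)
$- J = - 3 i \sqrt{5149}$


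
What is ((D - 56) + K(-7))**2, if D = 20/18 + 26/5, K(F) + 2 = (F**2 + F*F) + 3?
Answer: 4923961/2025 ≈ 2431.6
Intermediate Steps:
K(F) = 1 + 2*F**2 (K(F) = -2 + ((F**2 + F*F) + 3) = -2 + ((F**2 + F**2) + 3) = -2 + (2*F**2 + 3) = -2 + (3 + 2*F**2) = 1 + 2*F**2)
D = 284/45 (D = 20*(1/18) + 26*(1/5) = 10/9 + 26/5 = 284/45 ≈ 6.3111)
((D - 56) + K(-7))**2 = ((284/45 - 56) + (1 + 2*(-7)**2))**2 = (-2236/45 + (1 + 2*49))**2 = (-2236/45 + (1 + 98))**2 = (-2236/45 + 99)**2 = (2219/45)**2 = 4923961/2025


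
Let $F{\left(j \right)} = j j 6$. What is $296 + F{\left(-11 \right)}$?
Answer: $1022$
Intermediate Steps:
$F{\left(j \right)} = 6 j^{2}$ ($F{\left(j \right)} = j^{2} \cdot 6 = 6 j^{2}$)
$296 + F{\left(-11 \right)} = 296 + 6 \left(-11\right)^{2} = 296 + 6 \cdot 121 = 296 + 726 = 1022$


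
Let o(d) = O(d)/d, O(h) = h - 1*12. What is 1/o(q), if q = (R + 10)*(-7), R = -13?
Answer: 7/3 ≈ 2.3333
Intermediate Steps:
O(h) = -12 + h (O(h) = h - 12 = -12 + h)
q = 21 (q = (-13 + 10)*(-7) = -3*(-7) = 21)
o(d) = (-12 + d)/d
1/o(q) = 1/((-12 + 21)/21) = 1/((1/21)*9) = 1/(3/7) = 7/3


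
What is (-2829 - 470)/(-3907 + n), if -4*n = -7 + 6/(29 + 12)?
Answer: 541036/640467 ≈ 0.84475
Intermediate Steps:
n = 281/164 (n = -(-7 + 6/(29 + 12))/4 = -(-7 + 6/41)/4 = -¼*(-281/41) = 281/164 ≈ 1.7134)
(-2829 - 470)/(-3907 + n) = (-2829 - 470)/(-3907 + 281/164) = -3299/(-640467/164) = -3299*(-164/640467) = 541036/640467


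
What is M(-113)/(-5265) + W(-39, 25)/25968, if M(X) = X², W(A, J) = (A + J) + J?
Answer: -110509159/45573840 ≈ -2.4248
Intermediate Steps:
W(A, J) = A + 2*J
M(-113)/(-5265) + W(-39, 25)/25968 = (-113)²/(-5265) + (-39 + 2*25)/25968 = 12769*(-1/5265) + (-39 + 50)*(1/25968) = -12769/5265 + 11*(1/25968) = -12769/5265 + 11/25968 = -110509159/45573840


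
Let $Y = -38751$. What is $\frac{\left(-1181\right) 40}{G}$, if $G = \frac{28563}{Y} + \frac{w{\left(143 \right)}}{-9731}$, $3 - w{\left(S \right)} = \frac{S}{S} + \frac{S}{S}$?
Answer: $\frac{742230905935}{11582721} \approx 64081.0$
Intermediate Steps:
$w{\left(S \right)} = 1$ ($w{\left(S \right)} = 3 - \left(\frac{S}{S} + \frac{S}{S}\right) = 3 - \left(1 + 1\right) = 3 - 2 = 1$)
$G = - \frac{92661768}{125695327}$ ($G = \frac{28563}{-38751} + 1 \frac{1}{-9731} = 28563 \left(- \frac{1}{38751}\right) + 1 \left(- \frac{1}{9731}\right) = - \frac{9521}{12917} - \frac{1}{9731} = - \frac{92661768}{125695327} \approx -0.73719$)
$\frac{\left(-1181\right) 40}{G} = \frac{\left(-1181\right) 40}{- \frac{92661768}{125695327}} = \left(-47240\right) \left(- \frac{125695327}{92661768}\right) = \frac{742230905935}{11582721}$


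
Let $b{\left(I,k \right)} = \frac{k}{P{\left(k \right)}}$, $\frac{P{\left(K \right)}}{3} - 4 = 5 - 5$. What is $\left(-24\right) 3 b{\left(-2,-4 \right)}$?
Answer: $24$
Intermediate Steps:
$P{\left(K \right)} = 12$ ($P{\left(K \right)} = 12 + 3 \left(5 - 5\right) = 12 + 3 \cdot 0 = 12 + 0 = 12$)
$b{\left(I,k \right)} = \frac{k}{12}$
$\left(-24\right) 3 b{\left(-2,-4 \right)} = \left(-24\right) 3 \cdot \frac{1}{12} \left(-4\right) = \left(-72\right) \left(- \frac{1}{3}\right) = 24$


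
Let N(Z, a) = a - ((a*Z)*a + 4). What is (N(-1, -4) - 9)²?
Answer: 1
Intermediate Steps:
N(Z, a) = -4 + a - Z*a² (N(Z, a) = a - ((Z*a)*a + 4) = a - (Z*a² + 4) = a - (4 + Z*a²) = a + (-4 - Z*a²) = -4 + a - Z*a²)
(N(-1, -4) - 9)² = ((-4 - 4 - 1*(-1)*(-4)²) - 9)² = ((-4 - 4 - 1*(-1)*16) - 9)² = ((-4 - 4 + 16) - 9)² = (8 - 9)² = (-1)² = 1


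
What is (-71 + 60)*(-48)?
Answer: 528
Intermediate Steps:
(-71 + 60)*(-48) = -11*(-48) = 528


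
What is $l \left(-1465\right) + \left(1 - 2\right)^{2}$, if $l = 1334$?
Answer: $-1954309$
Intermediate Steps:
$l \left(-1465\right) + \left(1 - 2\right)^{2} = 1334 \left(-1465\right) + \left(1 - 2\right)^{2} = -1954310 + \left(-1\right)^{2} = -1954310 + 1 = -1954309$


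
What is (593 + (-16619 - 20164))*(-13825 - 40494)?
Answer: 1965804610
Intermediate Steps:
(593 + (-16619 - 20164))*(-13825 - 40494) = (593 - 36783)*(-54319) = -36190*(-54319) = 1965804610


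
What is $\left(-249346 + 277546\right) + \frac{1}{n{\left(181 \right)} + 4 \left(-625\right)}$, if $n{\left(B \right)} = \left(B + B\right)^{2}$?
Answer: $\frac{3624940801}{128544} \approx 28200.0$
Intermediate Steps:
$n{\left(B \right)} = 4 B^{2}$ ($n{\left(B \right)} = \left(2 B\right)^{2} = 4 B^{2}$)
$\left(-249346 + 277546\right) + \frac{1}{n{\left(181 \right)} + 4 \left(-625\right)} = \left(-249346 + 277546\right) + \frac{1}{4 \cdot 181^{2} + 4 \left(-625\right)} = 28200 + \frac{1}{4 \cdot 32761 - 2500} = 28200 + \frac{1}{131044 - 2500} = 28200 + \frac{1}{128544} = \frac{3624940801}{128544}$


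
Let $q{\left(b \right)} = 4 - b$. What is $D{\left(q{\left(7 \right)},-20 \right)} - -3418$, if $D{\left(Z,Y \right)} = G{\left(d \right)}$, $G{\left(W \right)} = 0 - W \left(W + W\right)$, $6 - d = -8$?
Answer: $3026$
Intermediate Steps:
$d = 14$ ($d = 6 - -8 = 6 + 8 = 14$)
$G{\left(W \right)} = - 2 W^{2}$ ($G{\left(W \right)} = 0 - W 2 W = 0 - 2 W^{2} = - 2 W^{2}$)
$D{\left(Z,Y \right)} = -392$ ($D{\left(Z,Y \right)} = - 2 \cdot 14^{2} = \left(-2\right) 196 = -392$)
$D{\left(q{\left(7 \right)},-20 \right)} - -3418 = -392 - -3418 = -392 + 3418 = 3026$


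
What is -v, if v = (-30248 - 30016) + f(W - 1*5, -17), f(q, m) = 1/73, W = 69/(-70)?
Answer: 4399271/73 ≈ 60264.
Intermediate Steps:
W = -69/70 (W = 69*(-1/70) = -69/70 ≈ -0.98571)
f(q, m) = 1/73
v = -4399271/73 (v = (-30248 - 30016) + 1/73 = -60264 + 1/73 = -4399271/73 ≈ -60264.)
-v = -1*(-4399271/73) = 4399271/73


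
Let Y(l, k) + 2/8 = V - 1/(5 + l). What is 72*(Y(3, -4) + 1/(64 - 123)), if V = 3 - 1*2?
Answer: 2583/59 ≈ 43.780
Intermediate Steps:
V = 1 (V = 3 - 2 = 1)
Y(l, k) = 3/4 - 1/(5 + l) (Y(l, k) = -1/4 + (1 - 1/(5 + l)) = 3/4 - 1/(5 + l))
72*(Y(3, -4) + 1/(64 - 123)) = 72*((11 + 3*3)/(4*(5 + 3)) + 1/(64 - 123)) = 72*((1/4)*(11 + 9)/8 + 1/(-59)) = 72*((1/4)*(1/8)*20 - 1/59) = 72*(5/8 - 1/59) = 72*(287/472) = 2583/59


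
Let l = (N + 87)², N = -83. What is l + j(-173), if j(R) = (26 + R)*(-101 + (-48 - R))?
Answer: -3512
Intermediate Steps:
j(R) = (-149 - R)*(26 + R) (j(R) = (26 + R)*(-149 - R) = (-149 - R)*(26 + R))
l = 16 (l = (-83 + 87)² = 4² = 16)
l + j(-173) = 16 + (-3874 - 1*(-173)² - 175*(-173)) = 16 + (-3874 - 1*29929 + 30275) = 16 + (-3874 - 29929 + 30275) = 16 - 3528 = -3512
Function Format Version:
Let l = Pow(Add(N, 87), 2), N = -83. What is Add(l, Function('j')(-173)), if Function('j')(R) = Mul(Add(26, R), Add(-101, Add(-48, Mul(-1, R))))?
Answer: -3512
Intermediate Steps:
Function('j')(R) = Mul(Add(-149, Mul(-1, R)), Add(26, R)) (Function('j')(R) = Mul(Add(26, R), Add(-149, Mul(-1, R))) = Mul(Add(-149, Mul(-1, R)), Add(26, R)))
l = 16 (l = Pow(Add(-83, 87), 2) = Pow(4, 2) = 16)
Add(l, Function('j')(-173)) = Add(16, Add(-3874, Mul(-1, Pow(-173, 2)), Mul(-175, -173))) = Add(16, Add(-3874, Mul(-1, 29929), 30275)) = Add(16, Add(-3874, -29929, 30275)) = Add(16, -3528) = -3512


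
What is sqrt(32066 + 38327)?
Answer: sqrt(70393) ≈ 265.32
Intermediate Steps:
sqrt(32066 + 38327) = sqrt(70393)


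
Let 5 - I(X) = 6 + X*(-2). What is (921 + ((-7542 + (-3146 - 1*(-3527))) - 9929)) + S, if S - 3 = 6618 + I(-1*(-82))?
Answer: -9385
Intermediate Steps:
I(X) = -1 + 2*X (I(X) = 5 - (6 + X*(-2)) = 5 - (6 - 2*X) = 5 + (-6 + 2*X) = -1 + 2*X)
S = 6784 (S = 3 + (6618 + (-1 + 2*(-1*(-82)))) = 3 + (6618 + (-1 + 2*82)) = 3 + (6618 + (-1 + 164)) = 3 + (6618 + 163) = 3 + 6781 = 6784)
(921 + ((-7542 + (-3146 - 1*(-3527))) - 9929)) + S = (921 + ((-7542 + (-3146 - 1*(-3527))) - 9929)) + 6784 = (921 + ((-7542 + (-3146 + 3527)) - 9929)) + 6784 = (921 + ((-7542 + 381) - 9929)) + 6784 = (921 + (-7161 - 9929)) + 6784 = (921 - 17090) + 6784 = -16169 + 6784 = -9385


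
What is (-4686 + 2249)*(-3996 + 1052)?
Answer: 7174528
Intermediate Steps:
(-4686 + 2249)*(-3996 + 1052) = -2437*(-2944) = 7174528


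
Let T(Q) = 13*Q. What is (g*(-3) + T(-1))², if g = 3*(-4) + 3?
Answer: 196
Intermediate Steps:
g = -9 (g = -12 + 3 = -9)
(g*(-3) + T(-1))² = (-9*(-3) + 13*(-1))² = (27 - 13)² = 14² = 196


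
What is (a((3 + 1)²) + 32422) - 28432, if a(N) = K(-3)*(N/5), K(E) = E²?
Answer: 20094/5 ≈ 4018.8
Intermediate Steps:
a(N) = 9*N/5 (a(N) = (-3)²*(N/5) = 9*(N*(⅕)) = 9*(N/5) = 9*N/5)
(a((3 + 1)²) + 32422) - 28432 = (9*(3 + 1)²/5 + 32422) - 28432 = ((9/5)*4² + 32422) - 28432 = ((9/5)*16 + 32422) - 28432 = (144/5 + 32422) - 28432 = 162254/5 - 28432 = 20094/5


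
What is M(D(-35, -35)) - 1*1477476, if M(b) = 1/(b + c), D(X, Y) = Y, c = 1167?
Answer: -1672502831/1132 ≈ -1.4775e+6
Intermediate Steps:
M(b) = 1/(1167 + b) (M(b) = 1/(b + 1167) = 1/(1167 + b))
M(D(-35, -35)) - 1*1477476 = 1/(1167 - 35) - 1*1477476 = 1/1132 - 1477476 = -1672502831/1132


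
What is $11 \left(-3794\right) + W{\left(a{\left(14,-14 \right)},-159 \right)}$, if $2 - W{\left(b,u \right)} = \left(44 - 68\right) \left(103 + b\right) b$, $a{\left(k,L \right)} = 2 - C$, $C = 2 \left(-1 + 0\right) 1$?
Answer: $-31460$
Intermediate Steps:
$C = -2$ ($C = 2 \left(\left(-1\right) 1\right) = 2 \left(-1\right) = -2$)
$a{\left(k,L \right)} = 4$ ($a{\left(k,L \right)} = 2 - -2 = 2 + 2 = 4$)
$W{\left(b,u \right)} = 2 - b \left(-2472 - 24 b\right)$ ($W{\left(b,u \right)} = 2 - \left(44 - 68\right) \left(103 + b\right) b = 2 - - 24 \left(103 + b\right) b = 2 - \left(-2472 - 24 b\right) b = 2 - b \left(-2472 - 24 b\right)$)
$11 \left(-3794\right) + W{\left(a{\left(14,-14 \right)},-159 \right)} = 11 \left(-3794\right) + \left(2 + 24 \cdot 4^{2} + 2472 \cdot 4\right) = -41734 + \left(2 + 24 \cdot 16 + 9888\right) = -41734 + \left(2 + 384 + 9888\right) = -41734 + 10274 = -31460$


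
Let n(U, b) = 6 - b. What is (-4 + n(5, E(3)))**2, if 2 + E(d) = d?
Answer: 1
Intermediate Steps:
E(d) = -2 + d
(-4 + n(5, E(3)))**2 = (-4 + (6 - (-2 + 3)))**2 = (-4 + (6 - 1*1))**2 = (-4 + (6 - 1))**2 = (-4 + 5)**2 = 1**2 = 1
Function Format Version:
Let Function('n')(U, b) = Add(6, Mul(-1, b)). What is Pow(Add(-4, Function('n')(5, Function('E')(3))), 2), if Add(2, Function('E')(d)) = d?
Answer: 1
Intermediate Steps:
Function('E')(d) = Add(-2, d)
Pow(Add(-4, Function('n')(5, Function('E')(3))), 2) = Pow(Add(-4, Add(6, Mul(-1, Add(-2, 3)))), 2) = Pow(Add(-4, Add(6, Mul(-1, 1))), 2) = Pow(Add(-4, Add(6, -1)), 2) = Pow(Add(-4, 5), 2) = Pow(1, 2) = 1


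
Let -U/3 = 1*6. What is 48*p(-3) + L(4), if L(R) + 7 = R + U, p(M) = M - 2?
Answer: -261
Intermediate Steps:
U = -18 (U = -3*6 = -18)
p(M) = -2 + M
L(R) = -25 + R (L(R) = -7 + (R - 18) = -7 + (-18 + R) = -25 + R)
48*p(-3) + L(4) = 48*(-2 - 3) + (-25 + 4) = 48*(-5) - 21 = -240 - 21 = -261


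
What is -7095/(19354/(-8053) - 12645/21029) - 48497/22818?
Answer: 27391462642685123/11610379140918 ≈ 2359.2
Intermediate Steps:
-7095/(19354/(-8053) - 12645/21029) - 48497/22818 = -7095/(19354*(-1/8053) - 12645*1/21029) - 48497*1/22818 = -7095/(-19354/8053 - 12645/21029) - 48497/22818 = -7095/(-508825451/169346537) - 48497/22818 = -7095*(-169346537/508825451) - 48497/22818 = 1201513680015/508825451 - 48497/22818 = 27391462642685123/11610379140918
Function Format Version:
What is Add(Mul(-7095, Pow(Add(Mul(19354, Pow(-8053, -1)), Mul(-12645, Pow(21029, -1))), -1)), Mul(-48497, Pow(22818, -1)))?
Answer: Rational(27391462642685123, 11610379140918) ≈ 2359.2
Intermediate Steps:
Add(Mul(-7095, Pow(Add(Mul(19354, Pow(-8053, -1)), Mul(-12645, Pow(21029, -1))), -1)), Mul(-48497, Pow(22818, -1))) = Add(Mul(-7095, Pow(Add(Mul(19354, Rational(-1, 8053)), Mul(-12645, Rational(1, 21029))), -1)), Mul(-48497, Rational(1, 22818))) = Add(Mul(-7095, Pow(Add(Rational(-19354, 8053), Rational(-12645, 21029)), -1)), Rational(-48497, 22818)) = Add(Mul(-7095, Pow(Rational(-508825451, 169346537), -1)), Rational(-48497, 22818)) = Add(Mul(-7095, Rational(-169346537, 508825451)), Rational(-48497, 22818)) = Add(Rational(1201513680015, 508825451), Rational(-48497, 22818)) = Rational(27391462642685123, 11610379140918)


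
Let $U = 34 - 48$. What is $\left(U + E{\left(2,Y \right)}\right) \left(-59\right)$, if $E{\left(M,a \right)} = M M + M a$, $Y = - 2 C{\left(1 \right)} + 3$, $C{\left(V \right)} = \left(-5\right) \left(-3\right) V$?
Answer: $3776$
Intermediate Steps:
$U = -14$
$C{\left(V \right)} = 15 V$
$Y = -27$ ($Y = - 2 \cdot 15 \cdot 1 + 3 = \left(-2\right) 15 + 3 = -30 + 3 = -27$)
$E{\left(M,a \right)} = M^{2} + M a$
$\left(U + E{\left(2,Y \right)}\right) \left(-59\right) = \left(-14 + 2 \left(2 - 27\right)\right) \left(-59\right) = \left(-14 + 2 \left(-25\right)\right) \left(-59\right) = \left(-14 - 50\right) \left(-59\right) = \left(-64\right) \left(-59\right) = 3776$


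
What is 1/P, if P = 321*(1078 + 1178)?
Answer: 1/724176 ≈ 1.3809e-6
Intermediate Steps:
P = 724176 (P = 321*2256 = 724176)
1/P = 1/724176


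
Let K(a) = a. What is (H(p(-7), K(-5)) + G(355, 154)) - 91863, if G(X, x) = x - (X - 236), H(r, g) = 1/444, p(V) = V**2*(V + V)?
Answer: -40771631/444 ≈ -91828.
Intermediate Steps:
p(V) = 2*V**3 (p(V) = V**2*(2*V) = 2*V**3)
H(r, g) = 1/444
G(X, x) = 236 + x - X (G(X, x) = x - (-236 + X) = x + (236 - X) = 236 + x - X)
(H(p(-7), K(-5)) + G(355, 154)) - 91863 = (1/444 + (236 + 154 - 1*355)) - 91863 = (1/444 + (236 + 154 - 355)) - 91863 = (1/444 + 35) - 91863 = 15541/444 - 91863 = -40771631/444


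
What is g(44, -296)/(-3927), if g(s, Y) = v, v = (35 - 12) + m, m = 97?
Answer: -40/1309 ≈ -0.030558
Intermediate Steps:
v = 120 (v = (35 - 12) + 97 = 23 + 97 = 120)
g(s, Y) = 120
g(44, -296)/(-3927) = 120/(-3927) = 120*(-1/3927) = -40/1309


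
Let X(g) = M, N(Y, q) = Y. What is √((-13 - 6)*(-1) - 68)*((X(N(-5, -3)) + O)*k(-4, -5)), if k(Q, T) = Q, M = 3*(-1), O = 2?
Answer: 28*I ≈ 28.0*I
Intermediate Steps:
M = -3
X(g) = -3
√((-13 - 6)*(-1) - 68)*((X(N(-5, -3)) + O)*k(-4, -5)) = √((-13 - 6)*(-1) - 68)*((-3 + 2)*(-4)) = √(-19*(-1) - 68)*(-1*(-4)) = √(19 - 68)*4 = √(-49)*4 = (7*I)*4 = 28*I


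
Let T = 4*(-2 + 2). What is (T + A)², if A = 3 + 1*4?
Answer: 49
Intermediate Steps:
T = 0 (T = 4*0 = 0)
A = 7 (A = 3 + 4 = 7)
(T + A)² = (0 + 7)² = 7² = 49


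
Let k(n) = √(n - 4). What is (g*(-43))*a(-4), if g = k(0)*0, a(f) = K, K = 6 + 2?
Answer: 0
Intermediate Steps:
k(n) = √(-4 + n)
K = 8
a(f) = 8
g = 0 (g = √(-4 + 0)*0 = √(-4)*0 = (2*I)*0 = 0)
(g*(-43))*a(-4) = (0*(-43))*8 = 0*8 = 0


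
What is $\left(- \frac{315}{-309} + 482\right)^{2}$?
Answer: $\frac{2475162001}{10609} \approx 2.3331 \cdot 10^{5}$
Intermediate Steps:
$\left(- \frac{315}{-309} + 482\right)^{2} = \left(\left(-315\right) \left(- \frac{1}{309}\right) + 482\right)^{2} = \left(\frac{105}{103} + 482\right)^{2} = \left(\frac{49751}{103}\right)^{2} = \frac{2475162001}{10609}$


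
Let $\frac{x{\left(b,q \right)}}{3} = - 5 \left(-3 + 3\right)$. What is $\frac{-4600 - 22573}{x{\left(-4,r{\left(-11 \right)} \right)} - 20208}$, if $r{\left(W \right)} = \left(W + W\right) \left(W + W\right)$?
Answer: $\frac{27173}{20208} \approx 1.3447$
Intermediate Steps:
$r{\left(W \right)} = 4 W^{2}$ ($r{\left(W \right)} = 2 W 2 W = 4 W^{2}$)
$x{\left(b,q \right)} = 0$ ($x{\left(b,q \right)} = 3 \left(- 5 \left(-3 + 3\right)\right) = 3 \left(\left(-5\right) 0\right) = 3 \cdot 0 = 0$)
$\frac{-4600 - 22573}{x{\left(-4,r{\left(-11 \right)} \right)} - 20208} = \frac{-4600 - 22573}{0 - 20208} = - \frac{27173}{-20208} = \left(-27173\right) \left(- \frac{1}{20208}\right) = \frac{27173}{20208}$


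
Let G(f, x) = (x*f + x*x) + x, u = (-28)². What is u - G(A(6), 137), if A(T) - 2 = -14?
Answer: -16478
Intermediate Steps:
A(T) = -12 (A(T) = 2 - 14 = -12)
u = 784
G(f, x) = x + x² + f*x (G(f, x) = (f*x + x²) + x = (x² + f*x) + x = x + x² + f*x)
u - G(A(6), 137) = 784 - 137*(1 - 12 + 137) = 784 - 137*126 = 784 - 1*17262 = 784 - 17262 = -16478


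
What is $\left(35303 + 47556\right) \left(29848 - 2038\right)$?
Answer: $2304308790$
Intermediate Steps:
$\left(35303 + 47556\right) \left(29848 - 2038\right) = 82859 \cdot 27810 = 2304308790$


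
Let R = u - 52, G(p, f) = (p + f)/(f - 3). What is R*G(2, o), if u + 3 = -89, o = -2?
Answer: 0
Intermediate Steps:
u = -92 (u = -3 - 89 = -92)
G(p, f) = (f + p)/(-3 + f)
R = -144 (R = -92 - 52 = -144)
R*G(2, o) = -144*(-2 + 2)/(-3 - 2) = -144*0/(-5) = -(-144)*0/5 = -144*0 = 0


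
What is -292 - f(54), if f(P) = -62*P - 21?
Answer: 3077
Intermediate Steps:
f(P) = -21 - 62*P
-292 - f(54) = -292 - (-21 - 62*54) = -292 - (-21 - 3348) = -292 - 1*(-3369) = -292 + 3369 = 3077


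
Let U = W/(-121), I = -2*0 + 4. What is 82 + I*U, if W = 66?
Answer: 878/11 ≈ 79.818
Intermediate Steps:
I = 4 (I = 0 + 4 = 4)
U = -6/11 (U = 66/(-121) = 66*(-1/121) = -6/11 ≈ -0.54545)
82 + I*U = 82 + 4*(-6/11) = 82 - 24/11 = 878/11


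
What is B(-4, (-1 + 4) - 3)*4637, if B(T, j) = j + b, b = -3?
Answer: -13911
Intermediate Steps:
B(T, j) = -3 + j (B(T, j) = j - 3 = -3 + j)
B(-4, (-1 + 4) - 3)*4637 = (-3 + ((-1 + 4) - 3))*4637 = (-3 + (3 - 3))*4637 = (-3 + 0)*4637 = -3*4637 = -13911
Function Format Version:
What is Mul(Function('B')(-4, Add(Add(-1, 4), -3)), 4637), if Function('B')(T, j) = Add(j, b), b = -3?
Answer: -13911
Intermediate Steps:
Function('B')(T, j) = Add(-3, j) (Function('B')(T, j) = Add(j, -3) = Add(-3, j))
Mul(Function('B')(-4, Add(Add(-1, 4), -3)), 4637) = Mul(Add(-3, Add(Add(-1, 4), -3)), 4637) = Mul(Add(-3, Add(3, -3)), 4637) = Mul(Add(-3, 0), 4637) = Mul(-3, 4637) = -13911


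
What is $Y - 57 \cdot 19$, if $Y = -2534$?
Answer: $-3617$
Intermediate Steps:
$Y - 57 \cdot 19 = -2534 - 57 \cdot 19 = -2534 - 1083 = -3617$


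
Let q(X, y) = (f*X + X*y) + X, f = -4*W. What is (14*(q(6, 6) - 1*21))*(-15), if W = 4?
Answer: 15750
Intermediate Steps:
f = -16 (f = -4*4 = -16)
q(X, y) = -15*X + X*y (q(X, y) = (-16*X + X*y) + X = -15*X + X*y)
(14*(q(6, 6) - 1*21))*(-15) = (14*(6*(-15 + 6) - 1*21))*(-15) = (14*(6*(-9) - 21))*(-15) = (14*(-54 - 21))*(-15) = (14*(-75))*(-15) = -1050*(-15) = 15750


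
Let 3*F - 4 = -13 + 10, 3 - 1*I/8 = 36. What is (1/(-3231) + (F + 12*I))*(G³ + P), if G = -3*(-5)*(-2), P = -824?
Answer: 284771183168/3231 ≈ 8.8137e+7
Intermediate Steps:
I = -264 (I = 24 - 8*36 = 24 - 288 = -264)
F = ⅓ (F = 4/3 + (-13 + 10)/3 = 4/3 + (⅓)*(-3) = 4/3 - 1 = ⅓ ≈ 0.33333)
G = -30 (G = 15*(-2) = -30)
(1/(-3231) + (F + 12*I))*(G³ + P) = (1/(-3231) + (⅓ + 12*(-264)))*((-30)³ - 824) = (-1/3231 + (⅓ - 3168))*(-27000 - 824) = (-1/3231 - 9503/3)*(-27824) = -10234732/3231*(-27824) = 284771183168/3231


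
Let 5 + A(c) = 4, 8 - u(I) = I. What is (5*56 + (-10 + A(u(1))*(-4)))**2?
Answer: 75076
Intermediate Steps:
u(I) = 8 - I
A(c) = -1 (A(c) = -5 + 4 = -1)
(5*56 + (-10 + A(u(1))*(-4)))**2 = (5*56 + (-10 - 1*(-4)))**2 = (280 + (-10 + 4))**2 = (280 - 6)**2 = 274**2 = 75076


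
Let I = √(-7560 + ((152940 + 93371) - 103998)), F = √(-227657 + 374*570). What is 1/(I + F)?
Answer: 1/(√134753 + I*√14477) ≈ 0.0024599 - 0.00080627*I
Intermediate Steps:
F = I*√14477 (F = √(-227657 + 213180) = √(-14477) = I*√14477 ≈ 120.32*I)
I = √134753 (I = √(-7560 + (246311 - 103998)) = √(-7560 + 142313) = √134753 ≈ 367.09)
1/(I + F) = 1/(√134753 + I*√14477)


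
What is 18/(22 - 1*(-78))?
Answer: 9/50 ≈ 0.18000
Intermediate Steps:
18/(22 - 1*(-78)) = 18/(22 + 78) = 18/100 = (1/100)*18 = 9/50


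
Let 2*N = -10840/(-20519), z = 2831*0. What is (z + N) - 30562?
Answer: -627096258/20519 ≈ -30562.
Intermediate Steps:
z = 0
N = 5420/20519 (N = (-10840/(-20519))/2 = (-10840*(-1/20519))/2 = (½)*(10840/20519) = 5420/20519 ≈ 0.26415)
(z + N) - 30562 = (0 + 5420/20519) - 30562 = 5420/20519 - 30562 = -627096258/20519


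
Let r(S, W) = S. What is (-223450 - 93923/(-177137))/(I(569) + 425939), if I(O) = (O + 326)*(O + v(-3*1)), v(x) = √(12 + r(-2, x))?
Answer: -6169345251079673/25820073890155647 + 11808382003555*√10/51640147780311294 ≈ -0.23821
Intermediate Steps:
v(x) = √10 (v(x) = √(12 - 2) = √10)
I(O) = (326 + O)*(O + √10) (I(O) = (O + 326)*(O + √10) = (326 + O)*(O + √10))
(-223450 - 93923/(-177137))/(I(569) + 425939) = (-223450 - 93923/(-177137))/((569² + 326*569 + 326*√10 + 569*√10) + 425939) = (-223450 - 93923*(-1/177137))/((323761 + 185494 + 326*√10 + 569*√10) + 425939) = (-223450 + 93923/177137)/((509255 + 895*√10) + 425939) = -39581168727/(177137*(935194 + 895*√10))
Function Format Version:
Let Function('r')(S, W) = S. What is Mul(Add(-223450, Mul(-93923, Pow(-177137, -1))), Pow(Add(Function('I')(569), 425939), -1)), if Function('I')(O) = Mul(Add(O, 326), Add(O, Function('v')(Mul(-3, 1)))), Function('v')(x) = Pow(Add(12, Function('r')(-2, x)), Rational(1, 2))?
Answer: Add(Rational(-6169345251079673, 25820073890155647), Mul(Rational(11808382003555, 51640147780311294), Pow(10, Rational(1, 2)))) ≈ -0.23821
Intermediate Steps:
Function('v')(x) = Pow(10, Rational(1, 2)) (Function('v')(x) = Pow(Add(12, -2), Rational(1, 2)) = Pow(10, Rational(1, 2)))
Function('I')(O) = Mul(Add(326, O), Add(O, Pow(10, Rational(1, 2)))) (Function('I')(O) = Mul(Add(O, 326), Add(O, Pow(10, Rational(1, 2)))) = Mul(Add(326, O), Add(O, Pow(10, Rational(1, 2)))))
Mul(Add(-223450, Mul(-93923, Pow(-177137, -1))), Pow(Add(Function('I')(569), 425939), -1)) = Mul(Add(-223450, Mul(-93923, Pow(-177137, -1))), Pow(Add(Add(Pow(569, 2), Mul(326, 569), Mul(326, Pow(10, Rational(1, 2))), Mul(569, Pow(10, Rational(1, 2)))), 425939), -1)) = Mul(Add(-223450, Mul(-93923, Rational(-1, 177137))), Pow(Add(Add(323761, 185494, Mul(326, Pow(10, Rational(1, 2))), Mul(569, Pow(10, Rational(1, 2)))), 425939), -1)) = Mul(Add(-223450, Rational(93923, 177137)), Pow(Add(Add(509255, Mul(895, Pow(10, Rational(1, 2)))), 425939), -1)) = Mul(Rational(-39581168727, 177137), Pow(Add(935194, Mul(895, Pow(10, Rational(1, 2)))), -1))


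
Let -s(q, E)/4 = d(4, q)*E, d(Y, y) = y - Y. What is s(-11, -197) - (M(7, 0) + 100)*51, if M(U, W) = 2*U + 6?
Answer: -17940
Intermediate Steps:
M(U, W) = 6 + 2*U
s(q, E) = -4*E*(-4 + q) (s(q, E) = -4*(q - 1*4)*E = -4*(q - 4)*E = -4*(-4 + q)*E = -4*E*(-4 + q))
s(-11, -197) - (M(7, 0) + 100)*51 = 4*(-197)*(4 - 1*(-11)) - ((6 + 2*7) + 100)*51 = 4*(-197)*(4 + 11) - ((6 + 14) + 100)*51 = 4*(-197)*15 - (20 + 100)*51 = -11820 - 120*51 = -11820 - 1*6120 = -11820 - 6120 = -17940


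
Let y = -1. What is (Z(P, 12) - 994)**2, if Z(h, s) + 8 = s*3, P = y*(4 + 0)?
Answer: 933156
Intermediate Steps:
P = -4 (P = -(4 + 0) = -1*4 = -4)
Z(h, s) = -8 + 3*s (Z(h, s) = -8 + s*3 = -8 + 3*s)
(Z(P, 12) - 994)**2 = ((-8 + 3*12) - 994)**2 = ((-8 + 36) - 994)**2 = (28 - 994)**2 = (-966)**2 = 933156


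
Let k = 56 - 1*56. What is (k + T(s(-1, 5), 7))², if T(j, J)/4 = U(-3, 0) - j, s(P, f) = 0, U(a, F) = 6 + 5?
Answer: 1936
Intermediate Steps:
U(a, F) = 11
T(j, J) = 44 - 4*j (T(j, J) = 4*(11 - j) = 44 - 4*j)
k = 0 (k = 56 - 56 = 0)
(k + T(s(-1, 5), 7))² = (0 + (44 - 4*0))² = (0 + (44 + 0))² = (0 + 44)² = 44² = 1936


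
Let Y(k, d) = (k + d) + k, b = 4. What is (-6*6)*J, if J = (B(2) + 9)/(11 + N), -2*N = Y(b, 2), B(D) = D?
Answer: -66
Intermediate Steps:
Y(k, d) = d + 2*k (Y(k, d) = (d + k) + k = d + 2*k)
N = -5 (N = -(2 + 2*4)/2 = -(2 + 8)/2 = -1/2*10 = -5)
J = 11/6 (J = (2 + 9)/(11 - 5) = 11/6 ≈ 1.8333)
(-6*6)*J = -6*6*(11/6) = -36*11/6 = -66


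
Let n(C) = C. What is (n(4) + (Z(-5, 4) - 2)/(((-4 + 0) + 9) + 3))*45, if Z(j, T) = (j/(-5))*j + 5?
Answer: 675/4 ≈ 168.75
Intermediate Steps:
Z(j, T) = 5 - j**2/5 (Z(j, T) = (j*(-1/5))*j + 5 = (-j/5)*j + 5 = -j**2/5 + 5 = 5 - j**2/5)
(n(4) + (Z(-5, 4) - 2)/(((-4 + 0) + 9) + 3))*45 = (4 + ((5 - 1/5*(-5)**2) - 2)/(((-4 + 0) + 9) + 3))*45 = (4 + ((5 - 1/5*25) - 2)/((-4 + 9) + 3))*45 = (4 + ((5 - 5) - 2)/(5 + 3))*45 = (4 + (0 - 2)/8)*45 = (4 - 2*1/8)*45 = (4 - 1/4)*45 = (15/4)*45 = 675/4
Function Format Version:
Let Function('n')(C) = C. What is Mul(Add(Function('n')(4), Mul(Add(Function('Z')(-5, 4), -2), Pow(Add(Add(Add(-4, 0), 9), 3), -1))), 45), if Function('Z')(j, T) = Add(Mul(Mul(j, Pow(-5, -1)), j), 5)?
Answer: Rational(675, 4) ≈ 168.75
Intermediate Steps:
Function('Z')(j, T) = Add(5, Mul(Rational(-1, 5), Pow(j, 2))) (Function('Z')(j, T) = Add(Mul(Mul(j, Rational(-1, 5)), j), 5) = Add(Mul(Mul(Rational(-1, 5), j), j), 5) = Add(Mul(Rational(-1, 5), Pow(j, 2)), 5) = Add(5, Mul(Rational(-1, 5), Pow(j, 2))))
Mul(Add(Function('n')(4), Mul(Add(Function('Z')(-5, 4), -2), Pow(Add(Add(Add(-4, 0), 9), 3), -1))), 45) = Mul(Add(4, Mul(Add(Add(5, Mul(Rational(-1, 5), Pow(-5, 2))), -2), Pow(Add(Add(Add(-4, 0), 9), 3), -1))), 45) = Mul(Add(4, Mul(Add(Add(5, Mul(Rational(-1, 5), 25)), -2), Pow(Add(Add(-4, 9), 3), -1))), 45) = Mul(Add(4, Mul(Add(Add(5, -5), -2), Pow(Add(5, 3), -1))), 45) = Mul(Add(4, Mul(Add(0, -2), Pow(8, -1))), 45) = Mul(Add(4, Mul(-2, Rational(1, 8))), 45) = Mul(Add(4, Rational(-1, 4)), 45) = Mul(Rational(15, 4), 45) = Rational(675, 4)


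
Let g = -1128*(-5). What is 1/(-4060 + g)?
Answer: 1/1580 ≈ 0.00063291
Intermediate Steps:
g = 5640
1/(-4060 + g) = 1/(-4060 + 5640) = 1/1580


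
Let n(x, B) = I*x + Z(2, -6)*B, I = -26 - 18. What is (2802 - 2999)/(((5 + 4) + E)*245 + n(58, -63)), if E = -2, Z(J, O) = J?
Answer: 197/963 ≈ 0.20457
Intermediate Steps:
I = -44
n(x, B) = -44*x + 2*B
(2802 - 2999)/(((5 + 4) + E)*245 + n(58, -63)) = (2802 - 2999)/(((5 + 4) - 2)*245 + (-44*58 + 2*(-63))) = -197/((9 - 2)*245 + (-2552 - 126)) = -197/(7*245 - 2678) = -197/(1715 - 2678) = -197/(-963) = -197*(-1/963) = 197/963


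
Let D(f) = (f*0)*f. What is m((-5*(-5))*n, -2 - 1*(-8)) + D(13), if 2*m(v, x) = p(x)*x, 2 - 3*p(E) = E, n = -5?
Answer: -4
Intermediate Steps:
p(E) = ⅔ - E/3
m(v, x) = x*(⅔ - x/3)/2 (m(v, x) = ((⅔ - x/3)*x)/2 = (x*(⅔ - x/3))/2 = x*(⅔ - x/3)/2)
D(f) = 0 (D(f) = 0*f = 0)
m((-5*(-5))*n, -2 - 1*(-8)) + D(13) = (-2 - 1*(-8))*(2 - (-2 - 1*(-8)))/6 + 0 = (-2 + 8)*(2 - (-2 + 8))/6 + 0 = (⅙)*6*(2 - 1*6) + 0 = (⅙)*6*(2 - 6) + 0 = (⅙)*6*(-4) + 0 = -4 + 0 = -4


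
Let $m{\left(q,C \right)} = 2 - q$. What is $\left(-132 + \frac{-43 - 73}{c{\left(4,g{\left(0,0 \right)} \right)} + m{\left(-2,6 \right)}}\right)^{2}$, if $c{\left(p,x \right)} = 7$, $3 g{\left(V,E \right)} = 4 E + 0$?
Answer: $\frac{2458624}{121} \approx 20319.0$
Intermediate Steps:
$g{\left(V,E \right)} = \frac{4 E}{3}$ ($g{\left(V,E \right)} = \frac{4 E + 0}{3} = \frac{4 E}{3}$)
$\left(-132 + \frac{-43 - 73}{c{\left(4,g{\left(0,0 \right)} \right)} + m{\left(-2,6 \right)}}\right)^{2} = \left(-132 + \frac{-43 - 73}{7 + \left(2 - -2\right)}\right)^{2} = \left(-132 - \frac{116}{7 + \left(2 + 2\right)}\right)^{2} = \left(-132 - \frac{116}{7 + 4}\right)^{2} = \left(-132 - \frac{116}{11}\right)^{2} = \left(- \frac{1568}{11}\right)^{2} = \frac{2458624}{121}$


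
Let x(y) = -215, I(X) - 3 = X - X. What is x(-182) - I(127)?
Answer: -218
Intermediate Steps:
I(X) = 3 (I(X) = 3 + (X - X) = 3 + 0 = 3)
x(-182) - I(127) = -215 - 1*3 = -215 - 3 = -218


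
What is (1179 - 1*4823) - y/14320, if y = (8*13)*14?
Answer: -3261471/895 ≈ -3644.1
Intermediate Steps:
y = 1456 (y = 104*14 = 1456)
(1179 - 1*4823) - y/14320 = (1179 - 1*4823) - 1456/14320 = (1179 - 4823) - 1456/14320 = -3644 - 1*91/895 = -3644 - 91/895 = -3261471/895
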